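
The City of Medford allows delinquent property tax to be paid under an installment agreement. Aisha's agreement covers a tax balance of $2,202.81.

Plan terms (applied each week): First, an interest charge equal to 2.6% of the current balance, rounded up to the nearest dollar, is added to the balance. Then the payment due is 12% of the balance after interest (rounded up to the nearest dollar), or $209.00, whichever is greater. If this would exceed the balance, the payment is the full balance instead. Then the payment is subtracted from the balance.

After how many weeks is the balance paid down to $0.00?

Week 1: opening $2,202.81; interest $58.00 → $2,260.81; payment $272.00; balance $1,988.81
Week 2: opening $1,988.81; interest $52.00 → $2,040.81; payment $245.00; balance $1,795.81
Week 3: opening $1,795.81; interest $47.00 → $1,842.81; payment $222.00; balance $1,620.81
Week 4: opening $1,620.81; interest $43.00 → $1,663.81; payment $209.00; balance $1,454.81
Week 5: opening $1,454.81; interest $38.00 → $1,492.81; payment $209.00; balance $1,283.81
Week 6: opening $1,283.81; interest $34.00 → $1,317.81; payment $209.00; balance $1,108.81
Week 7: opening $1,108.81; interest $29.00 → $1,137.81; payment $209.00; balance $928.81
Week 8: opening $928.81; interest $25.00 → $953.81; payment $209.00; balance $744.81
Week 9: opening $744.81; interest $20.00 → $764.81; payment $209.00; balance $555.81
Week 10: opening $555.81; interest $15.00 → $570.81; payment $209.00; balance $361.81
Week 11: opening $361.81; interest $10.00 → $371.81; payment $209.00; balance $162.81
Week 12: opening $162.81; interest $5.00 → $167.81; payment $167.81; balance $0.00
Balance reaches $0.00 in week 12.

12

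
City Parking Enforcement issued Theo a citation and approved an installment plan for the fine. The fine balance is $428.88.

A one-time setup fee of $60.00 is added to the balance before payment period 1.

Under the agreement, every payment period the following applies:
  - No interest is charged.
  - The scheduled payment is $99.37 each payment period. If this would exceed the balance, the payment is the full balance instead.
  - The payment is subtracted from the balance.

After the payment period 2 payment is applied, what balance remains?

Payment period 1: opening $488.88; payment $99.37; balance $389.51
Payment period 2: opening $389.51; payment $99.37; balance $290.14

$290.14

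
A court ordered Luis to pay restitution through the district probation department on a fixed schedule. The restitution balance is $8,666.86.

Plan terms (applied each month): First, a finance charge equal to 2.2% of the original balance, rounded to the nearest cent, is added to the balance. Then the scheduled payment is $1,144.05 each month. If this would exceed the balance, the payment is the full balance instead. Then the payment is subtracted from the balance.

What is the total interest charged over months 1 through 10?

# | Opening | Interest | Payment | End bal
1 | $8,666.86 | $190.67 | $1,144.05 | $7,713.48
2 | $7,713.48 | $190.67 | $1,144.05 | $6,760.10
3 | $6,760.10 | $190.67 | $1,144.05 | $5,806.72
4 | $5,806.72 | $190.67 | $1,144.05 | $4,853.34
5 | $4,853.34 | $190.67 | $1,144.05 | $3,899.96
6 | $3,899.96 | $190.67 | $1,144.05 | $2,946.58
7 | $2,946.58 | $190.67 | $1,144.05 | $1,993.20
8 | $1,993.20 | $190.67 | $1,144.05 | $1,039.82
9 | $1,039.82 | $190.67 | $1,144.05 | $86.44
10 | $86.44 | $190.67 | $277.11 | $0.00
Total interest: $190.67 + $190.67 + $190.67 + $190.67 + $190.67 + $190.67 + $190.67 + $190.67 + $190.67 + $190.67 = $1,906.70

$1,906.70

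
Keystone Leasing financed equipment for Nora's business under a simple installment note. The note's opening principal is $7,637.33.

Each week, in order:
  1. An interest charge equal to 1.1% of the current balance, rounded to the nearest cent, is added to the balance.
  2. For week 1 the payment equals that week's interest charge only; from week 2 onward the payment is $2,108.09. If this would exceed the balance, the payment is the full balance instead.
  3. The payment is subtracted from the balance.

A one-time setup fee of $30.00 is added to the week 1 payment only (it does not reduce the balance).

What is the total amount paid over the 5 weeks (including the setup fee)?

Week 1: $7,637.33 +$84.01 interest = $7,721.34; pay $84.01 (+ $30.00 fee) → $7,637.33
Week 2: $7,637.33 +$84.01 interest = $7,721.34; pay $2,108.09 → $5,613.25
Week 3: $5,613.25 +$61.75 interest = $5,675.00; pay $2,108.09 → $3,566.91
Week 4: $3,566.91 +$39.24 interest = $3,606.15; pay $2,108.09 → $1,498.06
Week 5: $1,498.06 +$16.48 interest = $1,514.54; pay $1,514.54 → $0.00
Total paid: $7,952.82

$7,952.82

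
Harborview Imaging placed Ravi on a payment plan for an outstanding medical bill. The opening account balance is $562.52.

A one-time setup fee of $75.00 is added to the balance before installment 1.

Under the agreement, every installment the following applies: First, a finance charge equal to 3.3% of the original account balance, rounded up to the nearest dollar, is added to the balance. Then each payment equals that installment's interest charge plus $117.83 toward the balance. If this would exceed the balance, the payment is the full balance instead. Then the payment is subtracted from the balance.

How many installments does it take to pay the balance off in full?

Installment 1: $637.52 +$19.00 interest = $656.52; pay $136.83 → $519.69
Installment 2: $519.69 +$19.00 interest = $538.69; pay $136.83 → $401.86
Installment 3: $401.86 +$19.00 interest = $420.86; pay $136.83 → $284.03
Installment 4: $284.03 +$19.00 interest = $303.03; pay $136.83 → $166.20
Installment 5: $166.20 +$19.00 interest = $185.20; pay $136.83 → $48.37
Installment 6: $48.37 +$19.00 interest = $67.37; pay $67.37 → $0.00
Balance reaches $0.00 in installment 6.

6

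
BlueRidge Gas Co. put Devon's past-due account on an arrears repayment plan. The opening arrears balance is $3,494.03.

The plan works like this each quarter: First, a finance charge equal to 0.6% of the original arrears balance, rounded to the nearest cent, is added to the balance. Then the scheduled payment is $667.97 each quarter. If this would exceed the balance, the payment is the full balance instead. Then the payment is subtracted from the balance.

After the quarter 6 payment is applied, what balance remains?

Quarter 1: opening $3,494.03; interest $20.96 → $3,514.99; payment $667.97; balance $2,847.02
Quarter 2: opening $2,847.02; interest $20.96 → $2,867.98; payment $667.97; balance $2,200.01
Quarter 3: opening $2,200.01; interest $20.96 → $2,220.97; payment $667.97; balance $1,553.00
Quarter 4: opening $1,553.00; interest $20.96 → $1,573.96; payment $667.97; balance $905.99
Quarter 5: opening $905.99; interest $20.96 → $926.95; payment $667.97; balance $258.98
Quarter 6: opening $258.98; interest $20.96 → $279.94; payment $279.94; balance $0.00

$0.00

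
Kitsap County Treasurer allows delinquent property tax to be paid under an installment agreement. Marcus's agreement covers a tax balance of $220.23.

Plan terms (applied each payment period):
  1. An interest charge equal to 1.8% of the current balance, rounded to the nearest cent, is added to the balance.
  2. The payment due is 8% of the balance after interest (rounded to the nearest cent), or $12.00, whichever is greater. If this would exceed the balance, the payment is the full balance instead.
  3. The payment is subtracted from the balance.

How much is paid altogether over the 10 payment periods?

$140.02

Payment period 1: opening $220.23; interest $3.96 → $224.19; payment $17.94; balance $206.25
Payment period 2: opening $206.25; interest $3.71 → $209.96; payment $16.80; balance $193.16
Payment period 3: opening $193.16; interest $3.48 → $196.64; payment $15.73; balance $180.91
Payment period 4: opening $180.91; interest $3.26 → $184.17; payment $14.73; balance $169.44
Payment period 5: opening $169.44; interest $3.05 → $172.49; payment $13.80; balance $158.69
Payment period 6: opening $158.69; interest $2.86 → $161.55; payment $12.92; balance $148.63
Payment period 7: opening $148.63; interest $2.68 → $151.31; payment $12.10; balance $139.21
Payment period 8: opening $139.21; interest $2.51 → $141.72; payment $12.00; balance $129.72
Payment period 9: opening $129.72; interest $2.33 → $132.05; payment $12.00; balance $120.05
Payment period 10: opening $120.05; interest $2.16 → $122.21; payment $12.00; balance $110.21
Total paid: $140.02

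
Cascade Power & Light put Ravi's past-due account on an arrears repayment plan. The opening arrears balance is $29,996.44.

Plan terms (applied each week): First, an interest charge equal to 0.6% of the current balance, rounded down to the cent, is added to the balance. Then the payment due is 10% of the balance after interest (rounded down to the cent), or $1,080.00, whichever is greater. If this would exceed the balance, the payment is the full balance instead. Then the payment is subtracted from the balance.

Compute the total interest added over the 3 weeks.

$490.45

Week 1: $29,996.44 +$179.97 interest = $30,176.41; pay $3,017.64 → $27,158.77
Week 2: $27,158.77 +$162.95 interest = $27,321.72; pay $2,732.17 → $24,589.55
Week 3: $24,589.55 +$147.53 interest = $24,737.08; pay $2,473.70 → $22,263.38
Total interest: $179.97 + $162.95 + $147.53 = $490.45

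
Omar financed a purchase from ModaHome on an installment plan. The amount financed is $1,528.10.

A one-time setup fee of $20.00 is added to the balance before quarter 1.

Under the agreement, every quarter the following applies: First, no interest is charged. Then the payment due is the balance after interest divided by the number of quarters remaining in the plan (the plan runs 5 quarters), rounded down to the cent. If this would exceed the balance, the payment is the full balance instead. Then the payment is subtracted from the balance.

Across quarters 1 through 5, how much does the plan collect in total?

Quarter 1: $1,548.10 − $309.62 → $1,238.48
Quarter 2: $1,238.48 − $309.62 → $928.86
Quarter 3: $928.86 − $309.62 → $619.24
Quarter 4: $619.24 − $309.62 → $309.62
Quarter 5: $309.62 − $309.62 → $0.00
Total paid: $1,548.10

$1,548.10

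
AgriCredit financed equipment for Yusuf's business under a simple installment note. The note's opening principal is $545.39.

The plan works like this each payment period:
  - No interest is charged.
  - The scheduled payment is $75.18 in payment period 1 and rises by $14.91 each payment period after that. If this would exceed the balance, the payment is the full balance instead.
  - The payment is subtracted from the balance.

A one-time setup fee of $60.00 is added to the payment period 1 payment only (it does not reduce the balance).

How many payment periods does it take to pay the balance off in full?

6

Payment period 1: $545.39 − $75.18 (+ $60.00 fee) → $470.21
Payment period 2: $470.21 − $90.09 → $380.12
Payment period 3: $380.12 − $105.00 → $275.12
Payment period 4: $275.12 − $119.91 → $155.21
Payment period 5: $155.21 − $134.82 → $20.39
Payment period 6: $20.39 − $20.39 → $0.00
Balance reaches $0.00 in payment period 6.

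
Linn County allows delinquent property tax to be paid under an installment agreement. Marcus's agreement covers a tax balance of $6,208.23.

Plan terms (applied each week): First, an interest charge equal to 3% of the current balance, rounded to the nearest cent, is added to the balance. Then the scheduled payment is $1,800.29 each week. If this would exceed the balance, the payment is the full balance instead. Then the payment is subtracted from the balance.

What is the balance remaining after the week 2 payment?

Week 1: opening $6,208.23; interest $186.25 → $6,394.48; payment $1,800.29; balance $4,594.19
Week 2: opening $4,594.19; interest $137.83 → $4,732.02; payment $1,800.29; balance $2,931.73

$2,931.73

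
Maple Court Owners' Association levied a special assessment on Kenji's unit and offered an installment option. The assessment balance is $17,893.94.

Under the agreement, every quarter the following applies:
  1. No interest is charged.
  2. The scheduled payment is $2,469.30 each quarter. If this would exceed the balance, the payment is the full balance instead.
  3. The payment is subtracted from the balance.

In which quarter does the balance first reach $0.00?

Quarter 1: opening $17,893.94; payment $2,469.30; balance $15,424.64
Quarter 2: opening $15,424.64; payment $2,469.30; balance $12,955.34
Quarter 3: opening $12,955.34; payment $2,469.30; balance $10,486.04
Quarter 4: opening $10,486.04; payment $2,469.30; balance $8,016.74
Quarter 5: opening $8,016.74; payment $2,469.30; balance $5,547.44
Quarter 6: opening $5,547.44; payment $2,469.30; balance $3,078.14
Quarter 7: opening $3,078.14; payment $2,469.30; balance $608.84
Quarter 8: opening $608.84; payment $608.84; balance $0.00
Balance reaches $0.00 in quarter 8.

8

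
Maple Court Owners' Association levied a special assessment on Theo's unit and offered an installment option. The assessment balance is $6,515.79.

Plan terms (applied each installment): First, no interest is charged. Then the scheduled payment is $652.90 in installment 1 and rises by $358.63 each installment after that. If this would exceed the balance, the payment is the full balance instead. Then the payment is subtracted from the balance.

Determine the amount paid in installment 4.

$1,728.79

# | Opening | Payment | End bal
1 | $6,515.79 | $652.90 | $5,862.89
2 | $5,862.89 | $1,011.53 | $4,851.36
3 | $4,851.36 | $1,370.16 | $3,481.20
4 | $3,481.20 | $1,728.79 | $1,752.41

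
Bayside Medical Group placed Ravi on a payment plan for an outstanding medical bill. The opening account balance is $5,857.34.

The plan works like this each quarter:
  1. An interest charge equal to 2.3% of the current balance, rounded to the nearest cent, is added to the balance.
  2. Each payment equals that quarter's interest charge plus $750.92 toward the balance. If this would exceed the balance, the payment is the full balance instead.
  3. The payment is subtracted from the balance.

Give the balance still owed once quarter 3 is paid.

Quarter 1: $5,857.34 +$134.72 interest = $5,992.06; pay $885.64 → $5,106.42
Quarter 2: $5,106.42 +$117.45 interest = $5,223.87; pay $868.37 → $4,355.50
Quarter 3: $4,355.50 +$100.18 interest = $4,455.68; pay $851.10 → $3,604.58

$3,604.58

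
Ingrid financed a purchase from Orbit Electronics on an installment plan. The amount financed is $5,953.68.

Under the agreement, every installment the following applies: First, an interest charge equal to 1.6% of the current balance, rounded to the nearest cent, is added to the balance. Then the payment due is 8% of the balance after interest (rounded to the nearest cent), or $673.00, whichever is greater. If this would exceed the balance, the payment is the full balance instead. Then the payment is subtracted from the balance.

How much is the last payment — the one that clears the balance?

Installment 1: opening $5,953.68; interest $95.26 → $6,048.94; payment $673.00; balance $5,375.94
Installment 2: opening $5,375.94; interest $86.02 → $5,461.96; payment $673.00; balance $4,788.96
Installment 3: opening $4,788.96; interest $76.62 → $4,865.58; payment $673.00; balance $4,192.58
Installment 4: opening $4,192.58; interest $67.08 → $4,259.66; payment $673.00; balance $3,586.66
Installment 5: opening $3,586.66; interest $57.39 → $3,644.05; payment $673.00; balance $2,971.05
Installment 6: opening $2,971.05; interest $47.54 → $3,018.59; payment $673.00; balance $2,345.59
Installment 7: opening $2,345.59; interest $37.53 → $2,383.12; payment $673.00; balance $1,710.12
Installment 8: opening $1,710.12; interest $27.36 → $1,737.48; payment $673.00; balance $1,064.48
Installment 9: opening $1,064.48; interest $17.03 → $1,081.51; payment $673.00; balance $408.51
Installment 10: opening $408.51; interest $6.54 → $415.05; payment $415.05; balance $0.00

$415.05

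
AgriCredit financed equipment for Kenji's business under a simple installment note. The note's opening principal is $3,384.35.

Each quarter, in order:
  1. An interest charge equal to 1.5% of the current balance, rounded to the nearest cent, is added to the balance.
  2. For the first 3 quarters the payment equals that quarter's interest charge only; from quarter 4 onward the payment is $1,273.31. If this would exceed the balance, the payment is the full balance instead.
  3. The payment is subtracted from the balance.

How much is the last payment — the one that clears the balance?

$934.74

# | Opening | Interest | Payment | End bal
1 | $3,384.35 | $50.77 | $50.77 | $3,384.35
2 | $3,384.35 | $50.77 | $50.77 | $3,384.35
3 | $3,384.35 | $50.77 | $50.77 | $3,384.35
4 | $3,384.35 | $50.77 | $1,273.31 | $2,161.81
5 | $2,161.81 | $32.43 | $1,273.31 | $920.93
6 | $920.93 | $13.81 | $934.74 | $0.00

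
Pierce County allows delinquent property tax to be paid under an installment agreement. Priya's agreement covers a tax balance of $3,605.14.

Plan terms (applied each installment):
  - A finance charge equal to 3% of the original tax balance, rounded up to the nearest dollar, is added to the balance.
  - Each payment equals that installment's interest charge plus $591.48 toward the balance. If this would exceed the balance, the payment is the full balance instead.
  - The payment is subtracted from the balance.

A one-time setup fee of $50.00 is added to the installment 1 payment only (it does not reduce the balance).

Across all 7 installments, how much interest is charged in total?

Installment 1: opening $3,605.14; interest $109.00 → $3,714.14; payment $700.48 (+ $50.00 fee); balance $3,013.66
Installment 2: opening $3,013.66; interest $109.00 → $3,122.66; payment $700.48; balance $2,422.18
Installment 3: opening $2,422.18; interest $109.00 → $2,531.18; payment $700.48; balance $1,830.70
Installment 4: opening $1,830.70; interest $109.00 → $1,939.70; payment $700.48; balance $1,239.22
Installment 5: opening $1,239.22; interest $109.00 → $1,348.22; payment $700.48; balance $647.74
Installment 6: opening $647.74; interest $109.00 → $756.74; payment $700.48; balance $56.26
Installment 7: opening $56.26; interest $109.00 → $165.26; payment $165.26; balance $0.00
Total interest: $109.00 + $109.00 + $109.00 + $109.00 + $109.00 + $109.00 + $109.00 = $763.00

$763.00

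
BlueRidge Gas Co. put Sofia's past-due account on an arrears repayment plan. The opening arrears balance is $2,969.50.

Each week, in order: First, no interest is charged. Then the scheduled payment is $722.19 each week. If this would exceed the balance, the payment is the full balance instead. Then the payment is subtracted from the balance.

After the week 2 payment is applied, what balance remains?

Week 1: opening $2,969.50; payment $722.19; balance $2,247.31
Week 2: opening $2,247.31; payment $722.19; balance $1,525.12

$1,525.12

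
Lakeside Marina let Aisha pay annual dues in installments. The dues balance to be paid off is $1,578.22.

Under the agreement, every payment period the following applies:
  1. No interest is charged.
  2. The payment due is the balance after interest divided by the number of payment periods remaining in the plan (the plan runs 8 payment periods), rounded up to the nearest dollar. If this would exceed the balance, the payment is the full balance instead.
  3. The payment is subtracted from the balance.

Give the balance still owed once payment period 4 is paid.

Payment period 1: opening $1,578.22; payment $198.00; balance $1,380.22
Payment period 2: opening $1,380.22; payment $198.00; balance $1,182.22
Payment period 3: opening $1,182.22; payment $198.00; balance $984.22
Payment period 4: opening $984.22; payment $197.00; balance $787.22

$787.22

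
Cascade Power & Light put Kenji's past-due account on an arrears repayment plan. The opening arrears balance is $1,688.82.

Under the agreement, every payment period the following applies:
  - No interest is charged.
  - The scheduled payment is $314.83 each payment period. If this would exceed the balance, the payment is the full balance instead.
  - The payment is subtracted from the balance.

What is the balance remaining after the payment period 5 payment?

Payment period 1: $1,688.82 − $314.83 → $1,373.99
Payment period 2: $1,373.99 − $314.83 → $1,059.16
Payment period 3: $1,059.16 − $314.83 → $744.33
Payment period 4: $744.33 − $314.83 → $429.50
Payment period 5: $429.50 − $314.83 → $114.67

$114.67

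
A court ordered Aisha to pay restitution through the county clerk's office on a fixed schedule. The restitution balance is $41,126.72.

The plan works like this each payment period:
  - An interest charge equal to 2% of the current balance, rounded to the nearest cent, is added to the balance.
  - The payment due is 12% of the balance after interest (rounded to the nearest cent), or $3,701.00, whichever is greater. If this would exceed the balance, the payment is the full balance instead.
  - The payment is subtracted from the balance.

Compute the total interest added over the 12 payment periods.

$5,233.12

Payment period 1: $41,126.72 +$822.53 interest = $41,949.25; pay $5,033.91 → $36,915.34
Payment period 2: $36,915.34 +$738.31 interest = $37,653.65; pay $4,518.44 → $33,135.21
Payment period 3: $33,135.21 +$662.70 interest = $33,797.91; pay $4,055.75 → $29,742.16
Payment period 4: $29,742.16 +$594.84 interest = $30,337.00; pay $3,701.00 → $26,636.00
Payment period 5: $26,636.00 +$532.72 interest = $27,168.72; pay $3,701.00 → $23,467.72
Payment period 6: $23,467.72 +$469.35 interest = $23,937.07; pay $3,701.00 → $20,236.07
Payment period 7: $20,236.07 +$404.72 interest = $20,640.79; pay $3,701.00 → $16,939.79
Payment period 8: $16,939.79 +$338.80 interest = $17,278.59; pay $3,701.00 → $13,577.59
Payment period 9: $13,577.59 +$271.55 interest = $13,849.14; pay $3,701.00 → $10,148.14
Payment period 10: $10,148.14 +$202.96 interest = $10,351.10; pay $3,701.00 → $6,650.10
Payment period 11: $6,650.10 +$133.00 interest = $6,783.10; pay $3,701.00 → $3,082.10
Payment period 12: $3,082.10 +$61.64 interest = $3,143.74; pay $3,143.74 → $0.00
Total interest: $822.53 + $738.31 + $662.70 + $594.84 + $532.72 + $469.35 + $404.72 + $338.80 + $271.55 + $202.96 + $133.00 + $61.64 = $5,233.12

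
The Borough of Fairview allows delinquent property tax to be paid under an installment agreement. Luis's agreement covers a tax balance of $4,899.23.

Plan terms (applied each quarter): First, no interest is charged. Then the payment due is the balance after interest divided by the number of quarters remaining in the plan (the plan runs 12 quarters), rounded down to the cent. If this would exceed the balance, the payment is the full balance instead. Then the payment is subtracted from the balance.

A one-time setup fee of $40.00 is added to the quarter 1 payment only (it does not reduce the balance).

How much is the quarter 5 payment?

$408.27

Quarter 1: opening $4,899.23; payment $408.26 (+ $40.00 fee); balance $4,490.97
Quarter 2: opening $4,490.97; payment $408.27; balance $4,082.70
Quarter 3: opening $4,082.70; payment $408.27; balance $3,674.43
Quarter 4: opening $3,674.43; payment $408.27; balance $3,266.16
Quarter 5: opening $3,266.16; payment $408.27; balance $2,857.89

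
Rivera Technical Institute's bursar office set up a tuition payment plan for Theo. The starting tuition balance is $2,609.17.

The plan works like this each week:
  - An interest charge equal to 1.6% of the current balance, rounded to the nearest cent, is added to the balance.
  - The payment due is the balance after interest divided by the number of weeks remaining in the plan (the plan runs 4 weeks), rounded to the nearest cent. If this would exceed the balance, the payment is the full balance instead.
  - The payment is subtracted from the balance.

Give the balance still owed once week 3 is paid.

Week 1: opening $2,609.17; interest $41.75 → $2,650.92; payment $662.73; balance $1,988.19
Week 2: opening $1,988.19; interest $31.81 → $2,020.00; payment $673.33; balance $1,346.67
Week 3: opening $1,346.67; interest $21.55 → $1,368.22; payment $684.11; balance $684.11

$684.11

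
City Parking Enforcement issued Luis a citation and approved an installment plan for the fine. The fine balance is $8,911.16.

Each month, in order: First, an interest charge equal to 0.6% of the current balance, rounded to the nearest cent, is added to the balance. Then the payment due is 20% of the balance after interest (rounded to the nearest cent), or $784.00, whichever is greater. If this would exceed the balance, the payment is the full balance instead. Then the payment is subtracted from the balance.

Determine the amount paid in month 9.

$668.58

Month 1: opening $8,911.16; interest $53.47 → $8,964.63; payment $1,792.93; balance $7,171.70
Month 2: opening $7,171.70; interest $43.03 → $7,214.73; payment $1,442.95; balance $5,771.78
Month 3: opening $5,771.78; interest $34.63 → $5,806.41; payment $1,161.28; balance $4,645.13
Month 4: opening $4,645.13; interest $27.87 → $4,673.00; payment $934.60; balance $3,738.40
Month 5: opening $3,738.40; interest $22.43 → $3,760.83; payment $784.00; balance $2,976.83
Month 6: opening $2,976.83; interest $17.86 → $2,994.69; payment $784.00; balance $2,210.69
Month 7: opening $2,210.69; interest $13.26 → $2,223.95; payment $784.00; balance $1,439.95
Month 8: opening $1,439.95; interest $8.64 → $1,448.59; payment $784.00; balance $664.59
Month 9: opening $664.59; interest $3.99 → $668.58; payment $668.58; balance $0.00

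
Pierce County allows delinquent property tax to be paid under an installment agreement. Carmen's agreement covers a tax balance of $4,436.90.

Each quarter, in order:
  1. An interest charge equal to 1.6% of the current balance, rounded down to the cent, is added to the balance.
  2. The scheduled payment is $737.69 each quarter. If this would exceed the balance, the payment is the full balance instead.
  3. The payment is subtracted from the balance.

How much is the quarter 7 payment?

$277.58

Quarter 1: opening $4,436.90; interest $70.99 → $4,507.89; payment $737.69; balance $3,770.20
Quarter 2: opening $3,770.20; interest $60.32 → $3,830.52; payment $737.69; balance $3,092.83
Quarter 3: opening $3,092.83; interest $49.48 → $3,142.31; payment $737.69; balance $2,404.62
Quarter 4: opening $2,404.62; interest $38.47 → $2,443.09; payment $737.69; balance $1,705.40
Quarter 5: opening $1,705.40; interest $27.28 → $1,732.68; payment $737.69; balance $994.99
Quarter 6: opening $994.99; interest $15.91 → $1,010.90; payment $737.69; balance $273.21
Quarter 7: opening $273.21; interest $4.37 → $277.58; payment $277.58; balance $0.00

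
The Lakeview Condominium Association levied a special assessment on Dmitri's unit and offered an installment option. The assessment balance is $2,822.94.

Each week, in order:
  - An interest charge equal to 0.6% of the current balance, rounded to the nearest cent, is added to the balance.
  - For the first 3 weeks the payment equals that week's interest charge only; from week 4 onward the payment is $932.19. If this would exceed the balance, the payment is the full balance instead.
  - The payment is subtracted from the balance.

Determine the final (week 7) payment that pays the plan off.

Week 1: $2,822.94 +$16.94 interest = $2,839.88; pay $16.94 → $2,822.94
Week 2: $2,822.94 +$16.94 interest = $2,839.88; pay $16.94 → $2,822.94
Week 3: $2,822.94 +$16.94 interest = $2,839.88; pay $16.94 → $2,822.94
Week 4: $2,822.94 +$16.94 interest = $2,839.88; pay $932.19 → $1,907.69
Week 5: $1,907.69 +$11.45 interest = $1,919.14; pay $932.19 → $986.95
Week 6: $986.95 +$5.92 interest = $992.87; pay $932.19 → $60.68
Week 7: $60.68 +$0.36 interest = $61.04; pay $61.04 → $0.00

$61.04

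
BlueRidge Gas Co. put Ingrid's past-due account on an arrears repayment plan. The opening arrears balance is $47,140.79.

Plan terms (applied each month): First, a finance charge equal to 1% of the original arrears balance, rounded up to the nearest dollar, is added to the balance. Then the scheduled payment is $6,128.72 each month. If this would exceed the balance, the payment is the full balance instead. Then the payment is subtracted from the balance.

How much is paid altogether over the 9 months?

Month 1: opening $47,140.79; interest $472.00 → $47,612.79; payment $6,128.72; balance $41,484.07
Month 2: opening $41,484.07; interest $472.00 → $41,956.07; payment $6,128.72; balance $35,827.35
Month 3: opening $35,827.35; interest $472.00 → $36,299.35; payment $6,128.72; balance $30,170.63
Month 4: opening $30,170.63; interest $472.00 → $30,642.63; payment $6,128.72; balance $24,513.91
Month 5: opening $24,513.91; interest $472.00 → $24,985.91; payment $6,128.72; balance $18,857.19
Month 6: opening $18,857.19; interest $472.00 → $19,329.19; payment $6,128.72; balance $13,200.47
Month 7: opening $13,200.47; interest $472.00 → $13,672.47; payment $6,128.72; balance $7,543.75
Month 8: opening $7,543.75; interest $472.00 → $8,015.75; payment $6,128.72; balance $1,887.03
Month 9: opening $1,887.03; interest $472.00 → $2,359.03; payment $2,359.03; balance $0.00
Total paid: $51,388.79

$51,388.79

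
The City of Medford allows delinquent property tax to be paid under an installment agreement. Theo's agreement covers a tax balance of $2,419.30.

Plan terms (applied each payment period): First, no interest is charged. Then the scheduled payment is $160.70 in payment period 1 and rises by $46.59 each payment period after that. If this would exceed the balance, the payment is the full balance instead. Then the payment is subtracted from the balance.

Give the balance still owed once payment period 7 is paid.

Payment period 1: opening $2,419.30; payment $160.70; balance $2,258.60
Payment period 2: opening $2,258.60; payment $207.29; balance $2,051.31
Payment period 3: opening $2,051.31; payment $253.88; balance $1,797.43
Payment period 4: opening $1,797.43; payment $300.47; balance $1,496.96
Payment period 5: opening $1,496.96; payment $347.06; balance $1,149.90
Payment period 6: opening $1,149.90; payment $393.65; balance $756.25
Payment period 7: opening $756.25; payment $440.24; balance $316.01

$316.01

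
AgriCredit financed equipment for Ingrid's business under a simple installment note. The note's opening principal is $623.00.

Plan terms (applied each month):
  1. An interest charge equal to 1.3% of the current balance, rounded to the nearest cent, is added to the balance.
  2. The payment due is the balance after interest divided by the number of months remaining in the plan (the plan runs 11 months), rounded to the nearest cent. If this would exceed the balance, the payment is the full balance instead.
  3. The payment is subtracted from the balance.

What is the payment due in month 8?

$62.80

# | Opening | Interest | Payment | End bal
1 | $623.00 | $8.10 | $57.37 | $573.73
2 | $573.73 | $7.46 | $58.12 | $523.07
3 | $523.07 | $6.80 | $58.87 | $471.00
4 | $471.00 | $6.12 | $59.64 | $417.48
5 | $417.48 | $5.43 | $60.42 | $362.49
6 | $362.49 | $4.71 | $61.20 | $306.00
7 | $306.00 | $3.98 | $62.00 | $247.98
8 | $247.98 | $3.22 | $62.80 | $188.40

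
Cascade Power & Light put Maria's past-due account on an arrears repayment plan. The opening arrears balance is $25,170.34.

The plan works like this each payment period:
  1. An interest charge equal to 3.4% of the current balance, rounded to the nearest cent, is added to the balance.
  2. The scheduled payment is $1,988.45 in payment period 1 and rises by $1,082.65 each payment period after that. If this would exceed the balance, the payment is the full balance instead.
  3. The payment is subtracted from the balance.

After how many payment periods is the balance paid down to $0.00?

# | Opening | Interest | Payment | End bal
1 | $25,170.34 | $855.79 | $1,988.45 | $24,037.68
2 | $24,037.68 | $817.28 | $3,071.10 | $21,783.86
3 | $21,783.86 | $740.65 | $4,153.75 | $18,370.76
4 | $18,370.76 | $624.61 | $5,236.40 | $13,758.97
5 | $13,758.97 | $467.80 | $6,319.05 | $7,907.72
6 | $7,907.72 | $268.86 | $7,401.70 | $774.88
7 | $774.88 | $26.35 | $801.23 | $0.00
Balance reaches $0.00 in payment period 7.

7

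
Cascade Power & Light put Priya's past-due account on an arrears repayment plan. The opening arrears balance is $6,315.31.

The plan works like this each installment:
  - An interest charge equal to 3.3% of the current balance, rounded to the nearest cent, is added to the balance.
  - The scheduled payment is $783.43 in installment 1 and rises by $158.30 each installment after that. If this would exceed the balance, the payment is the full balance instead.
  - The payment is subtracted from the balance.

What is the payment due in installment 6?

$1,574.93

Installment 1: $6,315.31 +$208.41 interest = $6,523.72; pay $783.43 → $5,740.29
Installment 2: $5,740.29 +$189.43 interest = $5,929.72; pay $941.73 → $4,987.99
Installment 3: $4,987.99 +$164.60 interest = $5,152.59; pay $1,100.03 → $4,052.56
Installment 4: $4,052.56 +$133.73 interest = $4,186.29; pay $1,258.33 → $2,927.96
Installment 5: $2,927.96 +$96.62 interest = $3,024.58; pay $1,416.63 → $1,607.95
Installment 6: $1,607.95 +$53.06 interest = $1,661.01; pay $1,574.93 → $86.08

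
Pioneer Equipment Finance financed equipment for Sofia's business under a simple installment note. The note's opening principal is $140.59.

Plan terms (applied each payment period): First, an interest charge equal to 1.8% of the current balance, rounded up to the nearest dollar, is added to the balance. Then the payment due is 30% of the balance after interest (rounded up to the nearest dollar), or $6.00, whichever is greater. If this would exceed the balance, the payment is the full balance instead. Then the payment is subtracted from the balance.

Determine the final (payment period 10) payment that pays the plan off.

Payment period 1: opening $140.59; interest $3.00 → $143.59; payment $44.00; balance $99.59
Payment period 2: opening $99.59; interest $2.00 → $101.59; payment $31.00; balance $70.59
Payment period 3: opening $70.59; interest $2.00 → $72.59; payment $22.00; balance $50.59
Payment period 4: opening $50.59; interest $1.00 → $51.59; payment $16.00; balance $35.59
Payment period 5: opening $35.59; interest $1.00 → $36.59; payment $11.00; balance $25.59
Payment period 6: opening $25.59; interest $1.00 → $26.59; payment $8.00; balance $18.59
Payment period 7: opening $18.59; interest $1.00 → $19.59; payment $6.00; balance $13.59
Payment period 8: opening $13.59; interest $1.00 → $14.59; payment $6.00; balance $8.59
Payment period 9: opening $8.59; interest $1.00 → $9.59; payment $6.00; balance $3.59
Payment period 10: opening $3.59; interest $1.00 → $4.59; payment $4.59; balance $0.00

$4.59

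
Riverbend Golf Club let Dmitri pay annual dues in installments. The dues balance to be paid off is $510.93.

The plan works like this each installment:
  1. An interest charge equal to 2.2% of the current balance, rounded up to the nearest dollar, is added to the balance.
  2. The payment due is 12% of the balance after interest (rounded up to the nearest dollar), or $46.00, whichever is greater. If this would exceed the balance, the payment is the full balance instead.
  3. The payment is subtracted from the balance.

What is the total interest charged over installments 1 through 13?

$81.00

Installment 1: $510.93 +$12.00 interest = $522.93; pay $63.00 → $459.93
Installment 2: $459.93 +$11.00 interest = $470.93; pay $57.00 → $413.93
Installment 3: $413.93 +$10.00 interest = $423.93; pay $51.00 → $372.93
Installment 4: $372.93 +$9.00 interest = $381.93; pay $46.00 → $335.93
Installment 5: $335.93 +$8.00 interest = $343.93; pay $46.00 → $297.93
Installment 6: $297.93 +$7.00 interest = $304.93; pay $46.00 → $258.93
Installment 7: $258.93 +$6.00 interest = $264.93; pay $46.00 → $218.93
Installment 8: $218.93 +$5.00 interest = $223.93; pay $46.00 → $177.93
Installment 9: $177.93 +$4.00 interest = $181.93; pay $46.00 → $135.93
Installment 10: $135.93 +$3.00 interest = $138.93; pay $46.00 → $92.93
Installment 11: $92.93 +$3.00 interest = $95.93; pay $46.00 → $49.93
Installment 12: $49.93 +$2.00 interest = $51.93; pay $46.00 → $5.93
Installment 13: $5.93 +$1.00 interest = $6.93; pay $6.93 → $0.00
Total interest: $12.00 + $11.00 + $10.00 + $9.00 + $8.00 + $7.00 + $6.00 + $5.00 + $4.00 + $3.00 + $3.00 + $2.00 + $1.00 = $81.00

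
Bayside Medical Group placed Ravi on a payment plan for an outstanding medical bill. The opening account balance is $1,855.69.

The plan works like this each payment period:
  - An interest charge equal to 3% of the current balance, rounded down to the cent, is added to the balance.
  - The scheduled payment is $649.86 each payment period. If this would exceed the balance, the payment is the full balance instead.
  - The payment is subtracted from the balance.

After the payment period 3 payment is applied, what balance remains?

$19.10

# | Opening | Interest | Payment | End bal
1 | $1,855.69 | $55.67 | $649.86 | $1,261.50
2 | $1,261.50 | $37.84 | $649.86 | $649.48
3 | $649.48 | $19.48 | $649.86 | $19.10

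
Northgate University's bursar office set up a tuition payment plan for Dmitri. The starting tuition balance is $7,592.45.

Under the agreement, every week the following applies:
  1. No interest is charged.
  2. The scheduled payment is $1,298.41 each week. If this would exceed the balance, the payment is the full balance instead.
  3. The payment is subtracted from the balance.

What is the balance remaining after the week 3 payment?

$3,697.22

Week 1: opening $7,592.45; payment $1,298.41; balance $6,294.04
Week 2: opening $6,294.04; payment $1,298.41; balance $4,995.63
Week 3: opening $4,995.63; payment $1,298.41; balance $3,697.22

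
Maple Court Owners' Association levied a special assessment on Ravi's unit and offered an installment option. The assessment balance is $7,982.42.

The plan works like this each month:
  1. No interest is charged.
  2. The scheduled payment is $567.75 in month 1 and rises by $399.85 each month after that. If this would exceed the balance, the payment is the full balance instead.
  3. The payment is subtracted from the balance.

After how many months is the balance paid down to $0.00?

# | Opening | Payment | End bal
1 | $7,982.42 | $567.75 | $7,414.67
2 | $7,414.67 | $967.60 | $6,447.07
3 | $6,447.07 | $1,367.45 | $5,079.62
4 | $5,079.62 | $1,767.30 | $3,312.32
5 | $3,312.32 | $2,167.15 | $1,145.17
6 | $1,145.17 | $1,145.17 | $0.00
Balance reaches $0.00 in month 6.

6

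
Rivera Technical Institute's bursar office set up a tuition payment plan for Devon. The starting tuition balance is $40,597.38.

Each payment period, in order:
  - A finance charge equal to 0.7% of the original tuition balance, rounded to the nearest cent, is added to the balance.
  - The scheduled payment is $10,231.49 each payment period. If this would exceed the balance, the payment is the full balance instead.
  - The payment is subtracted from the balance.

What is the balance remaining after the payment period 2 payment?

$20,702.76

# | Opening | Interest | Payment | End bal
1 | $40,597.38 | $284.18 | $10,231.49 | $30,650.07
2 | $30,650.07 | $284.18 | $10,231.49 | $20,702.76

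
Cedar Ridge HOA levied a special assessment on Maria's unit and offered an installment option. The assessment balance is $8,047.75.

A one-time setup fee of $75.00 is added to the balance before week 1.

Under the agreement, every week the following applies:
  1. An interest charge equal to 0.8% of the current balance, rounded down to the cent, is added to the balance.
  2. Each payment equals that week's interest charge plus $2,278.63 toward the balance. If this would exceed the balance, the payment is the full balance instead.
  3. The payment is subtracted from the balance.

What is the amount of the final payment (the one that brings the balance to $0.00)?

$1,297.15

Week 1: opening $8,122.75; interest $64.98 → $8,187.73; payment $2,343.61; balance $5,844.12
Week 2: opening $5,844.12; interest $46.75 → $5,890.87; payment $2,325.38; balance $3,565.49
Week 3: opening $3,565.49; interest $28.52 → $3,594.01; payment $2,307.15; balance $1,286.86
Week 4: opening $1,286.86; interest $10.29 → $1,297.15; payment $1,297.15; balance $0.00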